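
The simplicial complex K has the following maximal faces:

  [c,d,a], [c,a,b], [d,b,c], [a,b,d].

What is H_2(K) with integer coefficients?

We work with the vertex ordering a < b < c < d. The simplices of K, each written with vertices in increasing order, are:

  0-simplices (4): a, b, c, d
  1-simplices (6): ab, ac, ad, bc, bd, cd
  2-simplices (4): abc, abd, acd, bcd

giving chain groups C_0 ≅ Z^4, C_1 ≅ Z^6, C_2 ≅ Z^4.

The boundary map ∂_1: C_1 → C_0 is given by ∂[p,q] = [q] − [p]. For instance
  ∂ac = c − a.
The resulting 4×6 matrix has rank 3, and its Smith normal form has invariant factors (1,1,1).

Boundary ∂_2: C_2 → C_1 acts by ∂[p,q,r] = [q,r] − [p,r] + [p,q]. For instance
  ∂acd = cd − ad + ac,
  ∂bcd = cd − bd + bc.
The 6×4 boundary matrix has rank 3 and Smith normal form diag(1,1,1).

Computing H_k = (kernel of ∂_k) / (image of ∂_{k+1}):

  H_2: rank ker ∂_2 − rank ∂_3 = (4 − 3) − 0 = 1, and there is no ∂_3, so H_2 = Z.

(K is a triangulation of the 2-sphere S^2.)

H_2 = Z.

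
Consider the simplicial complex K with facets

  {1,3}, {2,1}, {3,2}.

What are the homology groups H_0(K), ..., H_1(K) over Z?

We work with the vertex ordering 1 < 2 < 3. The simplices of K, each written with vertices in increasing order, are:

  0-simplices (3): [1], [2], [3]
  1-simplices (3): [1,2], [1,3], [2,3]

giving chain groups C_0 ≅ Z^3, C_1 ≅ Z^3.

The boundary map ∂_1: C_1 → C_0 is given by ∂[p,q] = [q] − [p].
The 3×3 boundary matrix has rank 2 and Smith normal form diag(1,1).

From H_k ≅ ker(∂_k) / im(∂_{k+1}) we obtain:

  H_0: rank C_0 − rank ∂_1 = 3 − 2 = 1, and the invariant factors of ∂_1 are all 1, so H_0 = Z.
  H_1: rank ker ∂_1 − rank ∂_2 = (3 − 2) − 0 = 1, and there is no ∂_2, so H_1 = Z.

(K is a triangulation of the circle S^1.)

H_0 ≅ Z,  H_1 ≅ Z.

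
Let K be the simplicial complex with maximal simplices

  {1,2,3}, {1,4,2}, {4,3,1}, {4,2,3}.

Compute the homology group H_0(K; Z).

We work with the vertex ordering 1 < 2 < 3 < 4. The simplices of K, each written with vertices in increasing order, are:

  0-simplices (4): [1], [2], [3], [4]
  1-simplices (6): [1,2], [1,3], [1,4], [2,3], [2,4], [3,4]
  2-simplices (4): [1,2,3], [1,2,4], [1,3,4], [2,3,4]

so the chain groups are C_0 ≅ Z^4, C_1 ≅ Z^6, C_2 ≅ Z^4.

∂_1: C_1 → C_0 maps an edge to its endpoints' difference, ∂[p,q] = q − p. For instance
  ∂[3,4] = [4] − [3].
As a 4×6 matrix over Z this has rank 3, with invariant factors (1,1,1).

The boundary map ∂_2: C_2 → C_1 sends each 2-simplex [p,q,r] to [q,r] − [p,r] + [p,q]. For instance
  ∂[1,3,4] = [3,4] − [1,4] + [1,3],
  ∂[1,2,4] = [2,4] − [1,4] + [1,2].
The 6×4 boundary matrix has rank 3 and Smith normal form diag(1,1,1).

Now H_k = ker ∂_k / im ∂_{k+1}, so:

  H_0: rank C_0 − rank ∂_1 = 4 − 3 = 1, and the invariant factors of ∂_1 are all 1, so H_0 = Z.

(K is a triangulation of the 2-sphere S^2.)

H_0 = Z.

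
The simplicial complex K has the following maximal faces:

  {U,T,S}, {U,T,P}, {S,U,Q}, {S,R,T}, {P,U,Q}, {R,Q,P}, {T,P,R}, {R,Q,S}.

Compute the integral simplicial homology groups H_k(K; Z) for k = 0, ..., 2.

H_0 ≅ Z,  H_1 = 0,  H_2 ≅ Z.

K has 6 vertices, 12 edges, 8 triangles.
rank ∂_0 = 0, rank ∂_1 = 5 ⇒ b_0 = 6 − 0 − 5 = 1; all invariant factors of ∂_1 are 1 so no torsion. So H_0 ≅ Z.
rank ∂_1 = 5, rank ∂_2 = 7 ⇒ b_1 = 12 − 5 − 7 = 0; all invariant factors of ∂_2 are 1 so no torsion. So H_1 ≅ 0.
rank ∂_2 = 7, rank ∂_3 = 0 ⇒ b_2 = 8 − 7 − 0 = 1. So H_2 ≅ Z.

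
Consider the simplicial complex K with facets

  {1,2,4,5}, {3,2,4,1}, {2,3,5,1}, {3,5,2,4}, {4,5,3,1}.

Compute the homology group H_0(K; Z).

K has 5 vertices, 10 edges, 10 triangles, 5 3-simplices.
rank ∂_0 = 0, rank ∂_1 = 4 ⇒ b_0 = 5 − 0 − 4 = 1; all invariant factors of ∂_1 are 1 so no torsion. So H_0 ≅ Z.

H_0 ≅ Z.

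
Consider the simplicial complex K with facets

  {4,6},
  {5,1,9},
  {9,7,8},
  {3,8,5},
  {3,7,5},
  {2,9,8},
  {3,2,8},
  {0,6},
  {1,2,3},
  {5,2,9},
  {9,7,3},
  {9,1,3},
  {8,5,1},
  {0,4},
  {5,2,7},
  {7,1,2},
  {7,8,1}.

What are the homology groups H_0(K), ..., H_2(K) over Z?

Order the vertices as 0 < 1 < 2 < 3 < 4 < 5 < 6 < 7 < 8 < 9. Listing each simplex with vertices in this order, K has dimension 2 with simplices:

  0-simplices (10): [0], [1], [2], [3], [4], [5], [6], [7], [8], [9]
  1-simplices (24): (24 of them)
  2-simplices (14): [1,2,3], [1,2,7], [1,3,9], [1,5,8], [1,5,9], [1,7,8], [2,3,8], [2,5,7], [2,5,9], [2,8,9], [3,5,7], [3,5,8], [3,7,9], [7,8,9]

so the chain groups are C_0 ≅ Z^10, C_1 ≅ Z^24, C_2 ≅ Z^14.

The boundary map ∂_1: C_1 → C_0 sends each edge [p,q] (with p < q) to q − p.
The resulting 10×24 matrix has rank 8, and its Smith normal form has invariant factors (1,1,1,1,1,1,1,1).

The boundary map ∂_2: C_2 → C_1 acts by ∂[p,q,r] = [q,r] − [p,r] + [p,q]. For instance
  ∂[2,5,7] = [5,7] − [2,7] + [2,5],
  ∂[2,3,8] = [3,8] − [2,8] + [2,3].
The 24×14 boundary matrix has rank 13 and Smith normal form diag(1,1,1,1,1,1,1,1,1,1,1,1,1).

Now H_k = ker ∂_k / im ∂_{k+1}, so:

  H_0: rank C_0 − rank ∂_1 = 10 − 8 = 2, and the invariant factors of ∂_1 are all 1, so H_0 = Z^2.
  H_1: rank ker ∂_1 − rank ∂_2 = (24 − 8) − 13 = 3, and the invariant factors of ∂_2 are all 1, so H_1 = Z^3.
  H_2: rank ker ∂_2 − rank ∂_3 = (14 − 13) − 0 = 1, and there is no ∂_3, so H_2 = Z.

H_0 = Z^2,  H_1 = Z^3,  H_2 = Z.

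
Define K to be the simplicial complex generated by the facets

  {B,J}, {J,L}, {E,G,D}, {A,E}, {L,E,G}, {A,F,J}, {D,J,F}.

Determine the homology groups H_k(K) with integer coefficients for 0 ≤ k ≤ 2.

Order the vertices as A < B < D < E < F < G < J < L. Listing each simplex with vertices in this order, K has dimension 2 with simplices:

  0-simplices (8): A, B, D, E, F, G, J, L
  1-simplices (13): AE, AF, AJ, BJ, DE, DF, DG, DJ, EG, EL, FJ, GL, JL
  2-simplices (4): AFJ, DEG, DFJ, EGL

giving chain groups C_0 ≅ Z^8, C_1 ≅ Z^13, C_2 ≅ Z^4.

The boundary map ∂_1: C_1 → C_0 sends each edge [p,q] (with p < q) to q − p. For instance
  ∂JL = L − J.
The 8×13 boundary matrix has rank 7 and Smith normal form diag(1,1,1,1,1,1,1).

∂_2: C_2 → C_1 maps a triangle to the signed sum of its edges. For instance
  ∂DFJ = FJ − DJ + DF,
  ∂EGL = GL − EL + EG.
This gives a 13×4 integer matrix of rank 4; reducing to Smith normal form yields diagonal entries (1,1,1,1).

From H_k ≅ ker(∂_k) / im(∂_{k+1}) we obtain:

  H_0: rank C_0 − rank ∂_1 = 8 − 7 = 1, and the invariant factors of ∂_1 are all 1, so H_0 ≅ Z.
  H_1: rank ker ∂_1 − rank ∂_2 = (13 − 7) − 4 = 2, and the invariant factors of ∂_2 are all 1, so H_1 ≅ Z^2.
  H_2: rank ker ∂_2 − rank ∂_3 = (4 − 4) − 0 = 0, and there is no ∂_3, so H_2 ≅ 0.

H_0 ≅ Z,  H_1 ≅ Z^2,  H_2 = 0.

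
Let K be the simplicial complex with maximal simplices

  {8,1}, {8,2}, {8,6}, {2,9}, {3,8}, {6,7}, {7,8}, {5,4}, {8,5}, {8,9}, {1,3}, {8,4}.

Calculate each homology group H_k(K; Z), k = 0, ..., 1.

K has 9 vertices, 12 edges.
rank ∂_0 = 0, rank ∂_1 = 8 ⇒ b_0 = 9 − 0 − 8 = 1; all invariant factors of ∂_1 are 1 so no torsion. So H_0 ≅ Z.
rank ∂_1 = 8, rank ∂_2 = 0 ⇒ b_1 = 12 − 8 − 0 = 4. So H_1 ≅ Z^4.

H_0 = Z,  H_1 = Z^4.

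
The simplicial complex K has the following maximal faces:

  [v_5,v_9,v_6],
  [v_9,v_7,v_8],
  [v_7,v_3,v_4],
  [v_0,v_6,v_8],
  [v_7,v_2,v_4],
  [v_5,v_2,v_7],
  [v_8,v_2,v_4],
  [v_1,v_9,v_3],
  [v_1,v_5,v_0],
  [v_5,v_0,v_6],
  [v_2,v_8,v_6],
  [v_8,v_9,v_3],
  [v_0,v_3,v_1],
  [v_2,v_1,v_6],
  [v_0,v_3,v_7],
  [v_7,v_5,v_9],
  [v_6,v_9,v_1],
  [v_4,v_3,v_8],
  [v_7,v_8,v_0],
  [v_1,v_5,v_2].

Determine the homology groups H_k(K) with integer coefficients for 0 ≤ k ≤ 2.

H_0 = Z,  H_1 = Z ⊕ Z_2,  H_2 = 0.

Order the vertices as v_0 < v_1 < v_2 < v_3 < v_4 < v_5 < v_6 < v_7 < v_8 < v_9. Listing each simplex with vertices in this order, K has dimension 2 with simplices:

  0-simplices (10): [v_0], [v_1], [v_2], [v_3], [v_4], [v_5], [v_6], [v_7], [v_8], [v_9]
  1-simplices (30): (30 of them)
  2-simplices (20): (20 of them)

giving chain groups C_0 ≅ Z^10, C_1 ≅ Z^30, C_2 ≅ Z^20.

∂_1: C_1 → C_0 sends each edge [p,q] (with p < q) to q − p.
The 10×30 boundary matrix has rank 9 and Smith normal form diag(1,1,1,1,1,1,1,1,1).

∂_2: C_2 → C_1 acts by ∂[p,q,r] = [q,r] − [p,r] + [p,q]. For instance
  ∂[v_0,v_6,v_8] = [v_6,v_8] − [v_0,v_8] + [v_0,v_6],
  ∂[v_1,v_3,v_9] = [v_3,v_9] − [v_1,v_9] + [v_1,v_3].
This gives a 30×20 integer matrix of rank 20; reducing to Smith normal form yields diagonal entries (1,1,1,1,1,1,1,1,1,1,1,1,1,1,1,1,1,1,1,2).

Computing H_k = (kernel of ∂_k) / (image of ∂_{k+1}):

  H_0: rank C_0 − rank ∂_1 = 10 − 9 = 1, and the invariant factors of ∂_1 are all 1, so H_0 = Z.
  H_1: rank ker ∂_1 − rank ∂_2 = (30 − 9) − 20 = 1, and ∂_2 has invariant factor 2 > 1, so H_1 = Z ⊕ Z_2.
  H_2: rank ker ∂_2 − rank ∂_3 = (20 − 20) − 0 = 0, and there is no ∂_3, so H_2 = 0.

(K is a triangulation of the Klein bottle.)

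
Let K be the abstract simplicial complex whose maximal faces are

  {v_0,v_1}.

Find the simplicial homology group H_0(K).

H_0 ≅ Z.

We work with the vertex ordering v_0 < v_1. The simplices of K, each written with vertices in increasing order, are:

  0-simplices (2): [v_0], [v_1]
  1-simplices (1): [v_0,v_1]

so the chain groups are C_0 ≅ Z^2, C_1 ≅ Z^1.

Boundary ∂_1: C_1 → C_0 maps an edge to its endpoints' difference, ∂[p,q] = q − p.
The resulting 2×1 matrix has rank 1, and its Smith normal form has invariant factors (1).

Computing H_k = (kernel of ∂_k) / (image of ∂_{k+1}):

  H_0: rank C_0 − rank ∂_1 = 2 − 1 = 1, and the invariant factors of ∂_1 are all 1, so H_0 ≅ Z.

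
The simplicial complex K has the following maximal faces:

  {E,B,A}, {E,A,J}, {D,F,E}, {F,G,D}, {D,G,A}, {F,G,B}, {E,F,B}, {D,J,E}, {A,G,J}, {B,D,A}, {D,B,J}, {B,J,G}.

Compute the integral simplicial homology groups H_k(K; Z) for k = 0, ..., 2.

K has 7 vertices, 18 edges, 12 triangles.
rank ∂_0 = 0, rank ∂_1 = 6 ⇒ b_0 = 7 − 0 − 6 = 1; all invariant factors of ∂_1 are 1 so no torsion. So H_0 = Z.
rank ∂_1 = 6, rank ∂_2 = 12 ⇒ b_1 = 18 − 6 − 12 = 0; ∂_2 has invariant factor(s) [2] giving torsion. So H_1 = Z_2.
rank ∂_2 = 12, rank ∂_3 = 0 ⇒ b_2 = 12 − 12 − 0 = 0. So H_2 = 0.

H_0 ≅ Z,  H_1 ≅ Z_2,  H_2 = 0.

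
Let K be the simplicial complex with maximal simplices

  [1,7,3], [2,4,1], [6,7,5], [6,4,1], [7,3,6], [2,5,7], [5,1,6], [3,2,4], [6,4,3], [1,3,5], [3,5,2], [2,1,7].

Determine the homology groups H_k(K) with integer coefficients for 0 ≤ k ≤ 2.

We work with the vertex ordering 1 < 2 < 3 < 4 < 5 < 6 < 7. The simplices of K, each written with vertices in increasing order, are:

  0-simplices (7): [1], [2], [3], [4], [5], [6], [7]
  1-simplices (18): [1,2], [1,3], [1,4], [1,5], [1,6], [1,7], [2,3], [2,4], [2,5], [2,7], [3,4], [3,5], [3,6], [3,7], [4,6], [5,6], [5,7], [6,7]
  2-simplices (12): [1,2,4], [1,2,7], [1,3,5], [1,3,7], [1,4,6], [1,5,6], [2,3,4], [2,3,5], [2,5,7], [3,4,6], [3,6,7], [5,6,7]

so the chain groups are C_0 ≅ Z^7, C_1 ≅ Z^18, C_2 ≅ Z^12.

Boundary ∂_1: C_1 → C_0 maps an edge to its endpoints' difference, ∂[p,q] = q − p.
The 7×18 boundary matrix has rank 6 and Smith normal form diag(1,1,1,1,1,1).

Boundary ∂_2: C_2 → C_1 acts by ∂[p,q,r] = [q,r] − [p,r] + [p,q]. For instance
  ∂[1,3,7] = [3,7] − [1,7] + [1,3],
  ∂[2,3,4] = [3,4] − [2,4] + [2,3].
The 18×12 boundary matrix has rank 12 and Smith normal form diag(1,1,1,1,1,1,1,1,1,1,1,2).

Now H_k = ker ∂_k / im ∂_{k+1}, so:

  H_0: rank C_0 − rank ∂_1 = 7 − 6 = 1, and the invariant factors of ∂_1 are all 1, so H_0 = Z.
  H_1: rank ker ∂_1 − rank ∂_2 = (18 − 6) − 12 = 0, and ∂_2 has invariant factor 2 > 1, so H_1 = Z_2.
  H_2: rank ker ∂_2 − rank ∂_3 = (12 − 12) − 0 = 0, and there is no ∂_3, so H_2 = 0.

As a check, the Euler characteristic is 7 − 18 + 12 = 1, which agrees with 1 − 0 + 0 = 1.

H_0 ≅ Z,  H_1 ≅ Z_2,  H_2 = 0.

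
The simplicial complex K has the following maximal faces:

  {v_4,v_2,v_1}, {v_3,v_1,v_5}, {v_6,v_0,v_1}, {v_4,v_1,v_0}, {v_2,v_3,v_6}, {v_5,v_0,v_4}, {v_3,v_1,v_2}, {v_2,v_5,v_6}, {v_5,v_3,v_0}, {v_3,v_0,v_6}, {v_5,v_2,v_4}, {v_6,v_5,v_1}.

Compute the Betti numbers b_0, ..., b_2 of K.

Order the vertices as v_0 < v_1 < v_2 < v_3 < v_4 < v_5 < v_6. Listing each simplex with vertices in this order, K has dimension 2 with simplices:

  0-simplices (7): [v_0], [v_1], [v_2], [v_3], [v_4], [v_5], [v_6]
  1-simplices (18): (18 of them)
  2-simplices (12): (12 of them)

so the chain groups are C_0 ≅ Z^7, C_1 ≅ Z^18, C_2 ≅ Z^12.

The boundary map ∂_1: C_1 → C_0 maps an edge to its endpoints' difference, ∂[p,q] = q − p.
This gives a 7×18 integer matrix of rank 6; reducing to Smith normal form yields diagonal entries (1,1,1,1,1,1).

The boundary map ∂_2: C_2 → C_1 acts by ∂[p,q,r] = [q,r] − [p,r] + [p,q]. For instance
  ∂[v_1,v_2,v_4] = [v_2,v_4] − [v_1,v_4] + [v_1,v_2],
  ∂[v_1,v_5,v_6] = [v_5,v_6] − [v_1,v_6] + [v_1,v_5].
The 18×12 boundary matrix has rank 12 and Smith normal form diag(1,1,1,1,1,1,1,1,1,1,1,2).

Reading off H_k = ker ∂_k / im ∂_{k+1}:

  H_0: rank C_0 − rank ∂_1 = 7 − 6 = 1, and the invariant factors of ∂_1 are all 1, so H_0 = Z.
  H_1: rank ker ∂_1 − rank ∂_2 = (18 − 6) − 12 = 0, and ∂_2 has invariant factor 2 > 1, so H_1 = Z/2.
  H_2: rank ker ∂_2 − rank ∂_3 = (12 − 12) − 0 = 0, and there is no ∂_3, so H_2 = 0.

As a check, the Euler characteristic is 7 − 18 + 12 = 1, which agrees with 1 − 0 + 0 = 1.

Hence the Betti numbers are b_0 = 1, b_1 = 0, b_2 = 0.

b_0 = 1, b_1 = 0, b_2 = 0.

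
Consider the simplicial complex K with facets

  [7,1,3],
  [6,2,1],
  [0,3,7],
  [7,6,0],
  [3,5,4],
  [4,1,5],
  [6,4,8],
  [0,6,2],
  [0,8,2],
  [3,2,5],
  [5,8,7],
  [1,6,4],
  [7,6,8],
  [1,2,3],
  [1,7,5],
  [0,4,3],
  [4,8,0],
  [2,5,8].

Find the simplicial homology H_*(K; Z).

Order the vertices as 0 < 1 < 2 < 3 < 4 < 5 < 6 < 7 < 8. Listing each simplex with vertices in this order, K has dimension 2 with simplices:

  0-simplices (9): [0], [1], [2], [3], [4], [5], [6], [7], [8]
  1-simplices (27): (27 of them)
  2-simplices (18): [0,2,6], [0,2,8], [0,3,4], [0,3,7], [0,4,8], [0,6,7], [1,2,3], [1,2,6], [1,3,7], [1,4,5], [1,4,6], [1,5,7], [2,3,5], [2,5,8], [3,4,5], [4,6,8], [5,7,8], [6,7,8]

giving chain groups C_0 ≅ Z^9, C_1 ≅ Z^27, C_2 ≅ Z^18.

The boundary map ∂_1: C_1 → C_0 sends each edge [p,q] (with p < q) to q − p.
The resulting 9×27 matrix has rank 8, and its Smith normal form has invariant factors (1,1,1,1,1,1,1,1).

The boundary map ∂_2: C_2 → C_1 sends each 2-simplex [p,q,r] to [q,r] − [p,r] + [p,q]. For instance
  ∂[0,4,8] = [4,8] − [0,8] + [0,4],
  ∂[0,3,4] = [3,4] − [0,4] + [0,3].
This gives a 27×18 integer matrix of rank 18; reducing to Smith normal form yields diagonal entries (1,1,1,1,1,1,1,1,1,1,1,1,1,1,1,1,1,2).

Reading off H_k = ker ∂_k / im ∂_{k+1}:

  H_0: rank C_0 − rank ∂_1 = 9 − 8 = 1, and the invariant factors of ∂_1 are all 1, so H_0 ≅ Z.
  H_1: rank ker ∂_1 − rank ∂_2 = (27 − 8) − 18 = 1, and ∂_2 has invariant factor 2 > 1, so H_1 ≅ Z ⊕ Z/2Z.
  H_2: rank ker ∂_2 − rank ∂_3 = (18 − 18) − 0 = 0, and there is no ∂_3, so H_2 ≅ 0.

As a check, the Euler characteristic is 9 − 27 + 18 = 0, which agrees with 1 − 1 + 0 = 0.
(K is a triangulation of the Klein bottle.)

H_0 ≅ Z,  H_1 ≅ Z ⊕ Z/2Z,  H_2 = 0.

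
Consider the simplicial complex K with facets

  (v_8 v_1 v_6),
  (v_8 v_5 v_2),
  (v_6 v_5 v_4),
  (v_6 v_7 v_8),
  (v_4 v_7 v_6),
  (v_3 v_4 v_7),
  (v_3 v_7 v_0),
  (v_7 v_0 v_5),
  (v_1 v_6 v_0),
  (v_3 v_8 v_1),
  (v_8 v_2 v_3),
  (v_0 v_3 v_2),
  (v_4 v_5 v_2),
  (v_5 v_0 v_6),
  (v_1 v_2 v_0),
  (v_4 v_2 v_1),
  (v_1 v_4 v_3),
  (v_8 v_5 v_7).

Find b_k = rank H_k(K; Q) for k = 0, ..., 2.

b_0 = 1, b_1 = 1, b_2 = 0.

We work with the vertex ordering v_0 < v_1 < v_2 < v_3 < v_4 < v_5 < v_6 < v_7 < v_8. The simplices of K, each written with vertices in increasing order, are:

  0-simplices (9): [v_0], [v_1], [v_2], [v_3], [v_4], [v_5], [v_6], [v_7], [v_8]
  1-simplices (27): (27 of them)
  2-simplices (18): (18 of them)

giving chain groups C_0 ≅ Z^9, C_1 ≅ Z^27, C_2 ≅ Z^18.

The boundary map ∂_1: C_1 → C_0 is given by ∂[p,q] = [q] − [p]. For instance
  ∂[v_1,v_4] = [v_4] − [v_1].
As a 9×27 matrix over Z this has rank 8, with invariant factors (1,1,1,1,1,1,1,1).

∂_2: C_2 → C_1 acts by ∂[p,q,r] = [q,r] − [p,r] + [p,q]. For instance
  ∂[v_1,v_2,v_4] = [v_2,v_4] − [v_1,v_4] + [v_1,v_2],
  ∂[v_3,v_4,v_7] = [v_4,v_7] − [v_3,v_7] + [v_3,v_4].
As a 27×18 matrix over Z this has rank 18, with invariant factors (1,1,1,1,1,1,1,1,1,1,1,1,1,1,1,1,1,2).

Now H_k = ker ∂_k / im ∂_{k+1}, so:

  H_0: rank C_0 − rank ∂_1 = 9 − 8 = 1, and the invariant factors of ∂_1 are all 1, so H_0 ≅ Z.
  H_1: rank ker ∂_1 − rank ∂_2 = (27 − 8) − 18 = 1, and ∂_2 has invariant factor 2 > 1, so H_1 ≅ Z ⊕ Z/2Z.
  H_2: rank ker ∂_2 − rank ∂_3 = (18 − 18) − 0 = 0, and there is no ∂_3, so H_2 ≅ 0.

(K is a triangulation of the Klein bottle.)

Hence the Betti numbers are b_0 = 1, b_1 = 1, b_2 = 0.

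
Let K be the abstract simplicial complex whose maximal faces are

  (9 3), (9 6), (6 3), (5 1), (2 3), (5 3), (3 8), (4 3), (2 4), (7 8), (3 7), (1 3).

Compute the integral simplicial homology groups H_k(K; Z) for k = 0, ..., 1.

Fix the vertex order 1 < 2 < 3 < 4 < 5 < 6 < 7 < 8 < 9 and write every simplex with vertices in increasing order. Then dim K = 1 and the simplices of K are:

  0-simplices (9): [1], [2], [3], [4], [5], [6], [7], [8], [9]
  1-simplices (12): [1,3], [1,5], [2,3], [2,4], [3,4], [3,5], [3,6], [3,7], [3,8], [3,9], [6,9], [7,8]

Hence C_0 ≅ Z^9, C_1 ≅ Z^12.

∂_1: C_1 → C_0 is given by ∂[p,q] = [q] − [p]. For instance
  ∂[6,9] = [9] − [6].
The 9×12 boundary matrix has rank 8 and Smith normal form diag(1,1,1,1,1,1,1,1).

From H_k ≅ ker(∂_k) / im(∂_{k+1}) we obtain:

  H_0: rank C_0 − rank ∂_1 = 9 − 8 = 1, and the invariant factors of ∂_1 are all 1, so H_0 = Z.
  H_1: rank ker ∂_1 − rank ∂_2 = (12 − 8) − 0 = 4, and there is no ∂_2, so H_1 = Z^4.

(K is a triangulation of a wedge of 4 circles.)

H_0 ≅ Z,  H_1 ≅ Z^4.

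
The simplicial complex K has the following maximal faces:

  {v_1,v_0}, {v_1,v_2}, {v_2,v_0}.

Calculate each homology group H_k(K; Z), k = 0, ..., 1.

H_0 = Z,  H_1 = Z.

We work with the vertex ordering v_0 < v_1 < v_2. The simplices of K, each written with vertices in increasing order, are:

  0-simplices (3): [v_0], [v_1], [v_2]
  1-simplices (3): [v_0,v_1], [v_0,v_2], [v_1,v_2]

so the chain groups are C_0 ≅ Z^3, C_1 ≅ Z^3.

∂_1: C_1 → C_0 sends each edge [p,q] (with p < q) to q − p.
The 3×3 boundary matrix has rank 2 and Smith normal form diag(1,1).

Reading off H_k = ker ∂_k / im ∂_{k+1}:

  H_0: rank C_0 − rank ∂_1 = 3 − 2 = 1, and the invariant factors of ∂_1 are all 1, so H_0 = Z.
  H_1: rank ker ∂_1 − rank ∂_2 = (3 − 2) − 0 = 1, and there is no ∂_2, so H_1 = Z.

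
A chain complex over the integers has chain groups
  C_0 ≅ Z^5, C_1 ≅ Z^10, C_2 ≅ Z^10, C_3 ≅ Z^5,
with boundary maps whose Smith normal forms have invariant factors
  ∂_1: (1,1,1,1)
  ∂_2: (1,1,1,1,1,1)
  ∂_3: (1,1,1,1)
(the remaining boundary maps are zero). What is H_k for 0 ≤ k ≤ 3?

H_0 = Z,  H_1 = 0,  H_2 = 0,  H_3 = Z.

H_0: b_0 = 5 − 0 − 4 = 1; torsion from ∂_1 factors > 1: none. So H_0 = Z.
H_1: b_1 = 10 − 4 − 6 = 0; torsion from ∂_2 factors > 1: none. So H_1 = 0.
H_2: b_2 = 10 − 6 − 4 = 0; torsion from ∂_3 factors > 1: none. So H_2 = 0.
H_3: b_3 = 5 − 4 − 0 = 1; torsion from ∂_4 factors > 1: none. So H_3 = Z.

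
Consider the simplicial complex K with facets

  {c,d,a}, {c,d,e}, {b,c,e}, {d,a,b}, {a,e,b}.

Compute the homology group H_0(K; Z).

Order the vertices as a < b < c < d < e. Listing each simplex with vertices in this order, K has dimension 2 with simplices:

  0-simplices (5): a, b, c, d, e
  1-simplices (10): ab, ac, ad, ae, bc, bd, be, cd, ce, de
  2-simplices (5): abd, abe, acd, bce, cde

giving chain groups C_0 ≅ Z^5, C_1 ≅ Z^10, C_2 ≅ Z^5.

∂_1: C_1 → C_0 maps an edge to its endpoints' difference, ∂[p,q] = q − p. For instance
  ∂ac = c − a.
The resulting 5×10 matrix has rank 4, and its Smith normal form has invariant factors (1,1,1,1).

Boundary ∂_2: C_2 → C_1 sends each 2-simplex [p,q,r] to [q,r] − [p,r] + [p,q]. For instance
  ∂acd = cd − ad + ac,
  ∂cde = de − ce + cd.
This gives a 10×5 integer matrix of rank 5; reducing to Smith normal form yields diagonal entries (1,1,1,1,1).

Computing H_k = (kernel of ∂_k) / (image of ∂_{k+1}):

  H_0: rank C_0 − rank ∂_1 = 5 − 4 = 1, and the invariant factors of ∂_1 are all 1, so H_0 = Z.

H_0 = Z.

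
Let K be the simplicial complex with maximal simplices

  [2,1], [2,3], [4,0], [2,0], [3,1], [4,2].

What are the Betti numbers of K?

K has 5 vertices, 6 edges.
rank ∂_0 = 0, rank ∂_1 = 4 ⇒ b_0 = 5 − 0 − 4 = 1; all invariant factors of ∂_1 are 1 so no torsion. So H_0 = Z.
rank ∂_1 = 4, rank ∂_2 = 0 ⇒ b_1 = 6 − 4 − 0 = 2. So H_1 = Z^2.

b_0 = 1, b_1 = 2.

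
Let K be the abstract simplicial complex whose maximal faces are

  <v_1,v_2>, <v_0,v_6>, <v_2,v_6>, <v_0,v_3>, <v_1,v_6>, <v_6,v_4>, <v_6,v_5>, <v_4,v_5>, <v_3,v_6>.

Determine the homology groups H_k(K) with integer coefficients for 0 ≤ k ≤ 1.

We work with the vertex ordering v_0 < v_1 < v_2 < v_3 < v_4 < v_5 < v_6. The simplices of K, each written with vertices in increasing order, are:

  0-simplices (7): [v_0], [v_1], [v_2], [v_3], [v_4], [v_5], [v_6]
  1-simplices (9): [v_0,v_3], [v_0,v_6], [v_1,v_2], [v_1,v_6], [v_2,v_6], [v_3,v_6], [v_4,v_5], [v_4,v_6], [v_5,v_6]

so the chain groups are C_0 ≅ Z^7, C_1 ≅ Z^9.

The boundary map ∂_1: C_1 → C_0 maps an edge to its endpoints' difference, ∂[p,q] = q − p.
This gives a 7×9 integer matrix of rank 6; reducing to Smith normal form yields diagonal entries (1,1,1,1,1,1).

Computing H_k = (kernel of ∂_k) / (image of ∂_{k+1}):

  H_0: rank C_0 − rank ∂_1 = 7 − 6 = 1, and the invariant factors of ∂_1 are all 1, so H_0 = Z.
  H_1: rank ker ∂_1 − rank ∂_2 = (9 − 6) − 0 = 3, and there is no ∂_2, so H_1 = Z^3.

(K is a triangulation of a wedge of 3 circles.)

H_0 ≅ Z,  H_1 ≅ Z^3.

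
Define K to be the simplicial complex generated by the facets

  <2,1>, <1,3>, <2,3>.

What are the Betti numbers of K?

b_0 = 1, b_1 = 1.

We work with the vertex ordering 1 < 2 < 3. The simplices of K, each written with vertices in increasing order, are:

  0-simplices (3): [1], [2], [3]
  1-simplices (3): [1,2], [1,3], [2,3]

so the chain groups are C_0 ≅ Z^3, C_1 ≅ Z^3.

The boundary map ∂_1: C_1 → C_0 maps an edge to its endpoints' difference, ∂[p,q] = q − p. For instance
  ∂[1,2] = [2] − [1].
As a 3×3 matrix over Z this has rank 2, with invariant factors (1,1).

Reading off H_k = ker ∂_k / im ∂_{k+1}:

  H_0: rank C_0 − rank ∂_1 = 3 − 2 = 1, and the invariant factors of ∂_1 are all 1, so H_0 ≅ Z.
  H_1: rank ker ∂_1 − rank ∂_2 = (3 − 2) − 0 = 1, and there is no ∂_2, so H_1 ≅ Z.

Hence the Betti numbers are b_0 = 1, b_1 = 1.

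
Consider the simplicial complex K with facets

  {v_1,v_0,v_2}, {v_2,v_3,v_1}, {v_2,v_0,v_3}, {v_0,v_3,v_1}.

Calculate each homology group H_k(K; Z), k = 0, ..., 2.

H_0 ≅ Z,  H_1 = 0,  H_2 ≅ Z.

Fix the vertex order v_0 < v_1 < v_2 < v_3 and write every simplex with vertices in increasing order. Then dim K = 2 and the simplices of K are:

  0-simplices (4): [v_0], [v_1], [v_2], [v_3]
  1-simplices (6): [v_0,v_1], [v_0,v_2], [v_0,v_3], [v_1,v_2], [v_1,v_3], [v_2,v_3]
  2-simplices (4): [v_0,v_1,v_2], [v_0,v_1,v_3], [v_0,v_2,v_3], [v_1,v_2,v_3]

Hence C_0 ≅ Z^4, C_1 ≅ Z^6, C_2 ≅ Z^4.

Boundary ∂_1: C_1 → C_0 maps an edge to its endpoints' difference, ∂[p,q] = q − p. For instance
  ∂[v_0,v_1] = [v_1] − [v_0].
The resulting 4×6 matrix has rank 3, and its Smith normal form has invariant factors (1,1,1).

∂_2: C_2 → C_1 acts by ∂[p,q,r] = [q,r] − [p,r] + [p,q]. For instance
  ∂[v_0,v_2,v_3] = [v_2,v_3] − [v_0,v_3] + [v_0,v_2],
  ∂[v_0,v_1,v_2] = [v_1,v_2] − [v_0,v_2] + [v_0,v_1].
As a 6×4 matrix over Z this has rank 3, with invariant factors (1,1,1).

From H_k ≅ ker(∂_k) / im(∂_{k+1}) we obtain:

  H_0: rank C_0 − rank ∂_1 = 4 − 3 = 1, and the invariant factors of ∂_1 are all 1, so H_0 = Z.
  H_1: rank ker ∂_1 − rank ∂_2 = (6 − 3) − 3 = 0, and the invariant factors of ∂_2 are all 1, so H_1 = 0.
  H_2: rank ker ∂_2 − rank ∂_3 = (4 − 3) − 0 = 1, and there is no ∂_3, so H_2 = Z.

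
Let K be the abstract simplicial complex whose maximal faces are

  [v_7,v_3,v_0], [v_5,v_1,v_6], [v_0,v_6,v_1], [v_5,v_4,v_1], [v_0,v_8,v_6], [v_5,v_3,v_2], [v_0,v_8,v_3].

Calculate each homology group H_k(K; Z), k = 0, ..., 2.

H_0 = Z,  H_1 = Z,  H_2 = 0.

Order the vertices as v_0 < v_1 < v_2 < v_3 < v_4 < v_5 < v_6 < v_7 < v_8. Listing each simplex with vertices in this order, K has dimension 2 with simplices:

  0-simplices (9): [v_0], [v_1], [v_2], [v_3], [v_4], [v_5], [v_6], [v_7], [v_8]
  1-simplices (16): (16 of them)
  2-simplices (7): [v_0,v_1,v_6], [v_0,v_3,v_7], [v_0,v_3,v_8], [v_0,v_6,v_8], [v_1,v_4,v_5], [v_1,v_5,v_6], [v_2,v_3,v_5]

so the chain groups are C_0 ≅ Z^9, C_1 ≅ Z^16, C_2 ≅ Z^7.

Boundary ∂_1: C_1 → C_0 maps an edge to its endpoints' difference, ∂[p,q] = q − p.
This gives a 9×16 integer matrix of rank 8; reducing to Smith normal form yields diagonal entries (1,1,1,1,1,1,1,1).

The boundary map ∂_2: C_2 → C_1 maps a triangle to the signed sum of its edges. For instance
  ∂[v_2,v_3,v_5] = [v_3,v_5] − [v_2,v_5] + [v_2,v_3],
  ∂[v_0,v_6,v_8] = [v_6,v_8] − [v_0,v_8] + [v_0,v_6].
The resulting 16×7 matrix has rank 7, and its Smith normal form has invariant factors (1,1,1,1,1,1,1).

Now H_k = ker ∂_k / im ∂_{k+1}, so:

  H_0: rank C_0 − rank ∂_1 = 9 − 8 = 1, and the invariant factors of ∂_1 are all 1, so H_0 = Z.
  H_1: rank ker ∂_1 − rank ∂_2 = (16 − 8) − 7 = 1, and the invariant factors of ∂_2 are all 1, so H_1 = Z.
  H_2: rank ker ∂_2 − rank ∂_3 = (7 − 7) − 0 = 0, and there is no ∂_3, so H_2 = 0.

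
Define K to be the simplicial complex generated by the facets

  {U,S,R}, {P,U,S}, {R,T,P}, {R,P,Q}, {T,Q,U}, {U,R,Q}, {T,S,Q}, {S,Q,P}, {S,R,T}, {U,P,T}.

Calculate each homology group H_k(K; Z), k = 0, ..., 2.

H_0 = Z,  H_1 = Z_2,  H_2 = 0.

We work with the vertex ordering P < Q < R < S < T < U. The simplices of K, each written with vertices in increasing order, are:

  0-simplices (6): P, Q, R, S, T, U
  1-simplices (15): PQ, PR, PS, PT, PU, QR, QS, QT, QU, RS, RT, RU, ST, SU, TU
  2-simplices (10): PQR, PQS, PRT, PSU, PTU, QRU, QST, QTU, RST, RSU

Hence C_0 ≅ Z^6, C_1 ≅ Z^15, C_2 ≅ Z^10.

The boundary map ∂_1: C_1 → C_0 sends each edge [p,q] (with p < q) to q − p.
As a 6×15 matrix over Z this has rank 5, with invariant factors (1,1,1,1,1).

The boundary map ∂_2: C_2 → C_1 acts by ∂[p,q,r] = [q,r] − [p,r] + [p,q]. For instance
  ∂RSU = SU − RU + RS,
  ∂PQS = QS − PS + PQ.
As a 15×10 matrix over Z this has rank 10, with invariant factors (1,1,1,1,1,1,1,1,1,2).

From H_k ≅ ker(∂_k) / im(∂_{k+1}) we obtain:

  H_0: rank C_0 − rank ∂_1 = 6 − 5 = 1, and the invariant factors of ∂_1 are all 1, so H_0 = Z.
  H_1: rank ker ∂_1 − rank ∂_2 = (15 − 5) − 10 = 0, and ∂_2 has invariant factor 2 > 1, so H_1 = Z_2.
  H_2: rank ker ∂_2 − rank ∂_3 = (10 − 10) − 0 = 0, and there is no ∂_3, so H_2 = 0.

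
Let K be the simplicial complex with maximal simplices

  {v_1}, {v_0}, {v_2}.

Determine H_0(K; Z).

H_0 ≅ Z^3.

Order the vertices as v_0 < v_1 < v_2. Listing each simplex with vertices in this order, K has dimension 0 with simplices:

  0-simplices (3): [v_0], [v_1], [v_2]

Hence C_0 ≅ Z^3.

Reading off H_k = ker ∂_k / im ∂_{k+1}:

  H_0: rank C_0 − rank ∂_1 = 3 − 0 = 3, and there is no ∂_1, so H_0 = Z^3.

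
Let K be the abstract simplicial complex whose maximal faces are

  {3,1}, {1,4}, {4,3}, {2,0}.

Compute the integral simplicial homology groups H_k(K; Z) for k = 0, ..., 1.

H_0 = Z^2,  H_1 = Z.

Order the vertices as 0 < 1 < 2 < 3 < 4. Listing each simplex with vertices in this order, K has dimension 1 with simplices:

  0-simplices (5): [0], [1], [2], [3], [4]
  1-simplices (4): [0,2], [1,3], [1,4], [3,4]

giving chain groups C_0 ≅ Z^5, C_1 ≅ Z^4.

The boundary map ∂_1: C_1 → C_0 is given by ∂[p,q] = [q] − [p].
This gives a 5×4 integer matrix of rank 3; reducing to Smith normal form yields diagonal entries (1,1,1).

Now H_k = ker ∂_k / im ∂_{k+1}, so:

  H_0: rank C_0 − rank ∂_1 = 5 − 3 = 2, and the invariant factors of ∂_1 are all 1, so H_0 ≅ Z^2.
  H_1: rank ker ∂_1 − rank ∂_2 = (4 − 3) − 0 = 1, and there is no ∂_2, so H_1 ≅ Z.

As a check, the Euler characteristic is 5 − 4 = 1, which agrees with 2 − 1 = 1.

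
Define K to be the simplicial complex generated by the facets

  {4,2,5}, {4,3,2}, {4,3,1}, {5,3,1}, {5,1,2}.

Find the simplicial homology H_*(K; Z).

H_0 = Z,  H_1 = Z,  H_2 = 0.

Order the vertices as 1 < 2 < 3 < 4 < 5. Listing each simplex with vertices in this order, K has dimension 2 with simplices:

  0-simplices (5): [1], [2], [3], [4], [5]
  1-simplices (10): [1,2], [1,3], [1,4], [1,5], [2,3], [2,4], [2,5], [3,4], [3,5], [4,5]
  2-simplices (5): [1,2,5], [1,3,4], [1,3,5], [2,3,4], [2,4,5]

giving chain groups C_0 ≅ Z^5, C_1 ≅ Z^10, C_2 ≅ Z^5.

Boundary ∂_1: C_1 → C_0 is given by ∂[p,q] = [q] − [p]. For instance
  ∂[3,4] = [4] − [3].
The resulting 5×10 matrix has rank 4, and its Smith normal form has invariant factors (1,1,1,1).

∂_2: C_2 → C_1 acts by ∂[p,q,r] = [q,r] − [p,r] + [p,q]. For instance
  ∂[2,3,4] = [3,4] − [2,4] + [2,3],
  ∂[1,2,5] = [2,5] − [1,5] + [1,2].
As a 10×5 matrix over Z this has rank 5, with invariant factors (1,1,1,1,1).

Now H_k = ker ∂_k / im ∂_{k+1}, so:

  H_0: rank C_0 − rank ∂_1 = 5 − 4 = 1, and the invariant factors of ∂_1 are all 1, so H_0 ≅ Z.
  H_1: rank ker ∂_1 − rank ∂_2 = (10 − 4) − 5 = 1, and the invariant factors of ∂_2 are all 1, so H_1 ≅ Z.
  H_2: rank ker ∂_2 − rank ∂_3 = (5 − 5) − 0 = 0, and there is no ∂_3, so H_2 ≅ 0.

As a check, the Euler characteristic is 5 − 10 + 5 = 0, which agrees with 1 − 1 + 0 = 0.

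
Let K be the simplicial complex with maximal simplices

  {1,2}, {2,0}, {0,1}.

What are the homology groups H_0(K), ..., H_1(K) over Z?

H_0 = Z,  H_1 = Z.

Fix the vertex order 0 < 1 < 2 and write every simplex with vertices in increasing order. Then dim K = 1 and the simplices of K are:

  0-simplices (3): [0], [1], [2]
  1-simplices (3): [0,1], [0,2], [1,2]

Hence C_0 ≅ Z^3, C_1 ≅ Z^3.

The boundary map ∂_1: C_1 → C_0 sends each edge [p,q] (with p < q) to q − p.
As a 3×3 matrix over Z this has rank 2, with invariant factors (1,1).

Computing H_k = (kernel of ∂_k) / (image of ∂_{k+1}):

  H_0: rank C_0 − rank ∂_1 = 3 − 2 = 1, and the invariant factors of ∂_1 are all 1, so H_0 ≅ Z.
  H_1: rank ker ∂_1 − rank ∂_2 = (3 − 2) − 0 = 1, and there is no ∂_2, so H_1 ≅ Z.

(K is a triangulation of the circle S^1.)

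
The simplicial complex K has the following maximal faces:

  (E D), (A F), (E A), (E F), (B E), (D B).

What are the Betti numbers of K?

Take the total order A < B < D < E < F on the vertex set. Then K (dimension 1) consists of the simplices:

  0-simplices (5): A, B, D, E, F
  1-simplices (6): AE, AF, BD, BE, DE, EF

Hence C_0 ≅ Z^5, C_1 ≅ Z^6.

Boundary ∂_1: C_1 → C_0 is given by ∂[p,q] = [q] − [p]. For instance
  ∂DE = E − D.
As a 5×6 matrix over Z this has rank 4, with invariant factors (1,1,1,1).

Reading off H_k = ker ∂_k / im ∂_{k+1}:

  H_0: rank C_0 − rank ∂_1 = 5 − 4 = 1, and the invariant factors of ∂_1 are all 1, so H_0 = Z.
  H_1: rank ker ∂_1 − rank ∂_2 = (6 − 4) − 0 = 2, and there is no ∂_2, so H_1 = Z^2.

Hence the Betti numbers are b_0 = 1, b_1 = 2.

b_0 = 1, b_1 = 2.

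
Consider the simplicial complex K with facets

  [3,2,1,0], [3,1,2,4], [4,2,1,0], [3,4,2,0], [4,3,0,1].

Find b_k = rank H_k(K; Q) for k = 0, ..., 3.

b_0 = 1, b_1 = 0, b_2 = 0, b_3 = 1.

Take the total order 0 < 1 < 2 < 3 < 4 on the vertex set. Then K (dimension 3) consists of the simplices:

  0-simplices (5): [0], [1], [2], [3], [4]
  1-simplices (10): [0,1], [0,2], [0,3], [0,4], [1,2], [1,3], [1,4], [2,3], [2,4], [3,4]
  2-simplices (10): [0,1,2], [0,1,3], [0,1,4], [0,2,3], [0,2,4], [0,3,4], [1,2,3], [1,2,4], [1,3,4], [2,3,4]
  3-simplices (5): [0,1,2,3], [0,1,2,4], [0,1,3,4], [0,2,3,4], [1,2,3,4]

Hence C_0 ≅ Z^5, C_1 ≅ Z^10, C_2 ≅ Z^10, C_3 ≅ Z^5.

Boundary ∂_1: C_1 → C_0 maps an edge to its endpoints' difference, ∂[p,q] = q − p.
The 5×10 boundary matrix has rank 4 and Smith normal form diag(1,1,1,1).

Boundary ∂_2: C_2 → C_1 acts by ∂[p,q,r] = [q,r] − [p,r] + [p,q]. For instance
  ∂[0,2,4] = [2,4] − [0,4] + [0,2],
  ∂[1,2,3] = [2,3] − [1,3] + [1,2].
The resulting 10×10 matrix has rank 6, and its Smith normal form has invariant factors (1,1,1,1,1,1).

∂_3: C_3 → C_2 sends each 3-simplex σ to the alternating sum Σ_i (−1)^i (σ with its i-th vertex removed). For instance
  ∂[0,1,2,3] = [1,2,3] − [0,2,3] + [0,1,3] − [0,1,2],
  ∂[0,1,2,4] = [1,2,4] − [0,2,4] + [0,1,4] − [0,1,2].
As a 10×5 matrix over Z this has rank 4, with invariant factors (1,1,1,1).

Now H_k = ker ∂_k / im ∂_{k+1}, so:

  H_0: rank C_0 − rank ∂_1 = 5 − 4 = 1, and the invariant factors of ∂_1 are all 1, so H_0 = Z.
  H_1: rank ker ∂_1 − rank ∂_2 = (10 − 4) − 6 = 0, and the invariant factors of ∂_2 are all 1, so H_1 = 0.
  H_2: rank ker ∂_2 − rank ∂_3 = (10 − 6) − 4 = 0, and the invariant factors of ∂_3 are all 1, so H_2 = 0.
  H_3: rank ker ∂_3 − rank ∂_4 = (5 − 4) − 0 = 1, and there is no ∂_4, so H_3 = Z.

As a check, the Euler characteristic is 5 − 10 + 10 − 5 = 0, which agrees with 1 − 0 + 0 − 1 = 0.

Hence the Betti numbers are b_0 = 1, b_1 = 0, b_2 = 0, b_3 = 1.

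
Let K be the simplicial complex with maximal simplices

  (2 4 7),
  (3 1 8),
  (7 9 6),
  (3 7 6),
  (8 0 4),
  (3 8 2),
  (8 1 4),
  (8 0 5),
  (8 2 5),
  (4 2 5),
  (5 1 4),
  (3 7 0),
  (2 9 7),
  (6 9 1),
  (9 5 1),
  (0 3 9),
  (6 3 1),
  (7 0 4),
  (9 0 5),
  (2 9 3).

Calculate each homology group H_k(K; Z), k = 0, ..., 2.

We work with the vertex ordering 0 < 1 < 2 < 3 < 4 < 5 < 6 < 7 < 8 < 9. The simplices of K, each written with vertices in increasing order, are:

  0-simplices (10): [0], [1], [2], [3], [4], [5], [6], [7], [8], [9]
  1-simplices (30): (30 of them)
  2-simplices (20): (20 of them)

Hence C_0 ≅ Z^10, C_1 ≅ Z^30, C_2 ≅ Z^20.

∂_1: C_1 → C_0 maps an edge to its endpoints' difference, ∂[p,q] = q − p.
The resulting 10×30 matrix has rank 9, and its Smith normal form has invariant factors (1,1,1,1,1,1,1,1,1).

∂_2: C_2 → C_1 acts by ∂[p,q,r] = [q,r] − [p,r] + [p,q]. For instance
  ∂[1,4,5] = [4,5] − [1,5] + [1,4],
  ∂[0,3,9] = [3,9] − [0,9] + [0,3].
This gives a 30×20 integer matrix of rank 20; reducing to Smith normal form yields diagonal entries (1,1,1,1,1,1,1,1,1,1,1,1,1,1,1,1,1,1,1,2).

Reading off H_k = ker ∂_k / im ∂_{k+1}:

  H_0: rank C_0 − rank ∂_1 = 10 − 9 = 1, and the invariant factors of ∂_1 are all 1, so H_0 = Z.
  H_1: rank ker ∂_1 − rank ∂_2 = (30 − 9) − 20 = 1, and ∂_2 has invariant factor 2 > 1, so H_1 = Z ⊕ Z/2Z.
  H_2: rank ker ∂_2 − rank ∂_3 = (20 − 20) − 0 = 0, and there is no ∂_3, so H_2 = 0.

As a check, the Euler characteristic is 10 − 30 + 20 = 0, which agrees with 1 − 1 + 0 = 0.
(K is a triangulation of the Klein bottle.)

H_0 = Z,  H_1 = Z ⊕ Z/2Z,  H_2 = 0.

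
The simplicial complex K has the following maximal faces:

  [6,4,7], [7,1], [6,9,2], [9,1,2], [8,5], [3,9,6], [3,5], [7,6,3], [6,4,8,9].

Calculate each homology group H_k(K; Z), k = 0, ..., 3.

Order the vertices as 1 < 2 < 3 < 4 < 5 < 6 < 7 < 8 < 9. Listing each simplex with vertices in this order, K has dimension 3 with simplices:

  0-simplices (9): [1], [2], [3], [4], [5], [6], [7], [8], [9]
  1-simplices (18): [1,2], [1,7], [1,9], [2,6], [2,9], [3,5], [3,6], [3,7], [3,9], [4,6], [4,7], [4,8], [4,9], [5,8], [6,7], [6,8], [6,9], [8,9]
  2-simplices (9): [1,2,9], [2,6,9], [3,6,7], [3,6,9], [4,6,7], [4,6,8], [4,6,9], [4,8,9], [6,8,9]
  3-simplices (1): [4,6,8,9]

Hence C_0 ≅ Z^9, C_1 ≅ Z^18, C_2 ≅ Z^9, C_3 ≅ Z^1.

The boundary map ∂_1: C_1 → C_0 maps an edge to its endpoints' difference, ∂[p,q] = q − p. For instance
  ∂[2,9] = [9] − [2].
As a 9×18 matrix over Z this has rank 8, with invariant factors (1,1,1,1,1,1,1,1).

The boundary map ∂_2: C_2 → C_1 sends each 2-simplex [p,q,r] to [q,r] − [p,r] + [p,q]. For instance
  ∂[2,6,9] = [6,9] − [2,9] + [2,6],
  ∂[4,6,9] = [6,9] − [4,9] + [4,6].
The resulting 18×9 matrix has rank 8, and its Smith normal form has invariant factors (1,1,1,1,1,1,1,1).

The boundary map ∂_3: C_3 → C_2 sends each 3-simplex σ to the alternating sum Σ_i (−1)^i (σ with its i-th vertex removed). For instance
  ∂[4,6,8,9] = [6,8,9] − [4,8,9] + [4,6,9] − [4,6,8].
The resulting 9×1 matrix has rank 1, and its Smith normal form has invariant factors (1).

Reading off H_k = ker ∂_k / im ∂_{k+1}:

  H_0: rank C_0 − rank ∂_1 = 9 − 8 = 1, and the invariant factors of ∂_1 are all 1, so H_0 ≅ Z.
  H_1: rank ker ∂_1 − rank ∂_2 = (18 − 8) − 8 = 2, and the invariant factors of ∂_2 are all 1, so H_1 ≅ Z^2.
  H_2: rank ker ∂_2 − rank ∂_3 = (9 − 8) − 1 = 0, and the invariant factors of ∂_3 are all 1, so H_2 ≅ 0.
  H_3: rank ker ∂_3 − rank ∂_4 = (1 − 1) − 0 = 0, and there is no ∂_4, so H_3 ≅ 0.

As a check, the Euler characteristic is 9 − 18 + 9 − 1 = -1, which agrees with 1 − 2 + 0 − 0 = -1.

H_0 = Z,  H_1 = Z^2,  H_2 = 0,  H_3 = 0.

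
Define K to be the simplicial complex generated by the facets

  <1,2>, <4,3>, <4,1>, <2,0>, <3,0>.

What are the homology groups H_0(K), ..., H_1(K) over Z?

H_0 = Z,  H_1 = Z.

Order the vertices as 0 < 1 < 2 < 3 < 4. Listing each simplex with vertices in this order, K has dimension 1 with simplices:

  0-simplices (5): [0], [1], [2], [3], [4]
  1-simplices (5): [0,2], [0,3], [1,2], [1,4], [3,4]

Hence C_0 ≅ Z^5, C_1 ≅ Z^5.

∂_1: C_1 → C_0 is given by ∂[p,q] = [q] − [p].
This gives a 5×5 integer matrix of rank 4; reducing to Smith normal form yields diagonal entries (1,1,1,1).

Reading off H_k = ker ∂_k / im ∂_{k+1}:

  H_0: rank C_0 − rank ∂_1 = 5 − 4 = 1, and the invariant factors of ∂_1 are all 1, so H_0 = Z.
  H_1: rank ker ∂_1 − rank ∂_2 = (5 − 4) − 0 = 1, and there is no ∂_2, so H_1 = Z.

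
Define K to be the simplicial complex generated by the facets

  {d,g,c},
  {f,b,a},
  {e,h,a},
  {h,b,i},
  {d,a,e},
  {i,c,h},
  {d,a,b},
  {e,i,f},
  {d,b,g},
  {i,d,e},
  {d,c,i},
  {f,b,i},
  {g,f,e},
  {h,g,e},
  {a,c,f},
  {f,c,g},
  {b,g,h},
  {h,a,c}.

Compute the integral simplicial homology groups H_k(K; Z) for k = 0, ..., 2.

H_0 = Z,  H_1 = Z^2,  H_2 = Z.

Take the total order a < b < c < d < e < f < g < h < i on the vertex set. Then K (dimension 2) consists of the simplices:

  0-simplices (9): a, b, c, d, e, f, g, h, i
  1-simplices (27): ab, ac, ad, ae, af, ah, bd, bf, bg, bh, bi, cd, cf, cg, ch, ci, de, dg, di, ef, eg, eh, ei, fg, fi, gh, hi
  2-simplices (18): abd, abf, acf, ach, ade, aeh, bdg, bfi, bgh, bhi, cdg, cdi, cfg, chi, dei, efg, efi, egh

Hence C_0 ≅ Z^9, C_1 ≅ Z^27, C_2 ≅ Z^18.

∂_1: C_1 → C_0 maps an edge to its endpoints' difference, ∂[p,q] = q − p. For instance
  ∂hi = i − h.
The 9×27 boundary matrix has rank 8 and Smith normal form diag(1,1,1,1,1,1,1,1).

Boundary ∂_2: C_2 → C_1 acts by ∂[p,q,r] = [q,r] − [p,r] + [p,q]. For instance
  ∂cfg = fg − cg + cf,
  ∂egh = gh − eh + eg.
The resulting 27×18 matrix has rank 17, and its Smith normal form has invariant factors (1,1,1,1,1,1,1,1,1,1,1,1,1,1,1,1,1).

Now H_k = ker ∂_k / im ∂_{k+1}, so:

  H_0: rank C_0 − rank ∂_1 = 9 − 8 = 1, and the invariant factors of ∂_1 are all 1, so H_0 ≅ Z.
  H_1: rank ker ∂_1 − rank ∂_2 = (27 − 8) − 17 = 2, and the invariant factors of ∂_2 are all 1, so H_1 ≅ Z^2.
  H_2: rank ker ∂_2 − rank ∂_3 = (18 − 17) − 0 = 1, and there is no ∂_3, so H_2 ≅ Z.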